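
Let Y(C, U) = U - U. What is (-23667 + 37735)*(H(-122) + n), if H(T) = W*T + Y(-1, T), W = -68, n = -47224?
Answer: -547639104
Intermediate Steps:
Y(C, U) = 0
H(T) = -68*T (H(T) = -68*T + 0 = -68*T)
(-23667 + 37735)*(H(-122) + n) = (-23667 + 37735)*(-68*(-122) - 47224) = 14068*(8296 - 47224) = 14068*(-38928) = -547639104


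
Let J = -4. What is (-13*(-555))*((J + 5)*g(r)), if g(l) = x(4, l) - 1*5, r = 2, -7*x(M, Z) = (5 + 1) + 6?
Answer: -339105/7 ≈ -48444.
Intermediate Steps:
x(M, Z) = -12/7 (x(M, Z) = -((5 + 1) + 6)/7 = -(6 + 6)/7 = -⅐*12 = -12/7)
g(l) = -47/7 (g(l) = -12/7 - 1*5 = -12/7 - 5 = -47/7)
(-13*(-555))*((J + 5)*g(r)) = (-13*(-555))*((-4 + 5)*(-47/7)) = 7215*(1*(-47/7)) = 7215*(-47/7) = -339105/7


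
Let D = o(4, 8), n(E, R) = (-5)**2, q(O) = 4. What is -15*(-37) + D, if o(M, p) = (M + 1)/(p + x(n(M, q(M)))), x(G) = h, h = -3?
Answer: 556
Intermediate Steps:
n(E, R) = 25
x(G) = -3
o(M, p) = (1 + M)/(-3 + p) (o(M, p) = (M + 1)/(p - 3) = (1 + M)/(-3 + p))
D = 1 (D = (1 + 4)/(-3 + 8) = 5/5 = (1/5)*5 = 1)
-15*(-37) + D = -15*(-37) + 1 = 555 + 1 = 556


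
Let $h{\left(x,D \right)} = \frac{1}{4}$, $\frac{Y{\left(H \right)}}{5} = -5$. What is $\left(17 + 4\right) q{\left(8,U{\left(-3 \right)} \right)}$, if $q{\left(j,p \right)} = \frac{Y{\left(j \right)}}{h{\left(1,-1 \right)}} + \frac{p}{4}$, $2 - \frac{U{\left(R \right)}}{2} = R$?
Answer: $- \frac{4095}{2} \approx -2047.5$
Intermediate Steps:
$U{\left(R \right)} = 4 - 2 R$
$Y{\left(H \right)} = -25$ ($Y{\left(H \right)} = 5 \left(-5\right) = -25$)
$h{\left(x,D \right)} = \frac{1}{4}$
$q{\left(j,p \right)} = -100 + \frac{p}{4}$ ($q{\left(j,p \right)} = - 25 \frac{1}{\frac{1}{4}} + \frac{p}{4} = \left(-25\right) 4 + p \frac{1}{4} = -100 + \frac{p}{4}$)
$\left(17 + 4\right) q{\left(8,U{\left(-3 \right)} \right)} = \left(17 + 4\right) \left(-100 + \frac{4 - -6}{4}\right) = 21 \left(-100 + \frac{4 + 6}{4}\right) = 21 \left(-100 + \frac{1}{4} \cdot 10\right) = 21 \left(-100 + \frac{5}{2}\right) = 21 \left(- \frac{195}{2}\right) = - \frac{4095}{2}$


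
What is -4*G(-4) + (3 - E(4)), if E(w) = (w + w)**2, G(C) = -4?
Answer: -45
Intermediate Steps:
E(w) = 4*w**2 (E(w) = (2*w)**2 = 4*w**2)
-4*G(-4) + (3 - E(4)) = -4*(-4) + (3 - 4*4**2) = 16 + (3 - 4*16) = 16 + (3 - 1*64) = 16 + (3 - 64) = 16 - 61 = -45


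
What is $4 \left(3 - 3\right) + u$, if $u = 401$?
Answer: $401$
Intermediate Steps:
$4 \left(3 - 3\right) + u = 4 \left(3 - 3\right) + 401 = 4 \cdot 0 + 401 = 0 + 401 = 401$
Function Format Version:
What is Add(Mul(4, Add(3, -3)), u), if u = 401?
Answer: 401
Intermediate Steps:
Add(Mul(4, Add(3, -3)), u) = Add(Mul(4, Add(3, -3)), 401) = Add(Mul(4, 0), 401) = Add(0, 401) = 401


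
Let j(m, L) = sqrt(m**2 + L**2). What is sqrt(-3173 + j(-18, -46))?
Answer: sqrt(-3173 + 2*sqrt(610)) ≈ 55.889*I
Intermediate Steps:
j(m, L) = sqrt(L**2 + m**2)
sqrt(-3173 + j(-18, -46)) = sqrt(-3173 + sqrt((-46)**2 + (-18)**2)) = sqrt(-3173 + sqrt(2116 + 324)) = sqrt(-3173 + sqrt(2440)) = sqrt(-3173 + 2*sqrt(610))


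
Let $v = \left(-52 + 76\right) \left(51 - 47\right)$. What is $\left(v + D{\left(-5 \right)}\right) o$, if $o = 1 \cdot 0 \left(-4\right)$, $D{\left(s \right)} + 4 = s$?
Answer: $0$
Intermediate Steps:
$D{\left(s \right)} = -4 + s$
$o = 0$ ($o = 0 \left(-4\right) = 0$)
$v = 96$ ($v = 24 \cdot 4 = 96$)
$\left(v + D{\left(-5 \right)}\right) o = \left(96 - 9\right) 0 = 87 \cdot 0 = 0$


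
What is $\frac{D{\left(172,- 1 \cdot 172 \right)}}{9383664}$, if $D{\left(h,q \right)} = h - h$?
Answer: $0$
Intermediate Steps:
$D{\left(h,q \right)} = 0$
$\frac{D{\left(172,- 1 \cdot 172 \right)}}{9383664} = \frac{0}{9383664} = 0 \cdot \frac{1}{9383664} = 0$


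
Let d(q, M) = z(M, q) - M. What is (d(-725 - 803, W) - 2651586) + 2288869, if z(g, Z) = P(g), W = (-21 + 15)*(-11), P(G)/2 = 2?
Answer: -362779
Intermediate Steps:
P(G) = 4 (P(G) = 2*2 = 4)
W = 66 (W = -6*(-11) = 66)
z(g, Z) = 4
d(q, M) = 4 - M
(d(-725 - 803, W) - 2651586) + 2288869 = ((4 - 1*66) - 2651586) + 2288869 = ((4 - 66) - 2651586) + 2288869 = (-62 - 2651586) + 2288869 = -2651648 + 2288869 = -362779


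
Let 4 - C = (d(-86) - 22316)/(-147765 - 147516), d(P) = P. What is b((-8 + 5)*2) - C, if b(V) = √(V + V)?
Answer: -1158722/295281 + 2*I*√3 ≈ -3.9241 + 3.4641*I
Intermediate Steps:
b(V) = √2*√V (b(V) = √(2*V) = √2*√V)
C = 1158722/295281 (C = 4 - (-86 - 22316)/(-147765 - 147516) = 4 - (-22402)/(-295281) = 4 - (-22402)*(-1)/295281 = 4 - 1*22402/295281 = 4 - 22402/295281 = 1158722/295281 ≈ 3.9241)
b((-8 + 5)*2) - C = √2*√((-8 + 5)*2) - 1*1158722/295281 = √2*√(-3*2) - 1158722/295281 = √2*√(-6) - 1158722/295281 = √2*(I*√6) - 1158722/295281 = 2*I*√3 - 1158722/295281 = -1158722/295281 + 2*I*√3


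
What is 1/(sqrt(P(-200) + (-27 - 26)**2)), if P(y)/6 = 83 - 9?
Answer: sqrt(3253)/3253 ≈ 0.017533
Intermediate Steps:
P(y) = 444 (P(y) = 6*(83 - 9) = 6*74 = 444)
1/(sqrt(P(-200) + (-27 - 26)**2)) = 1/(sqrt(444 + (-27 - 26)**2)) = 1/(sqrt(444 + (-53)**2)) = 1/(sqrt(444 + 2809)) = 1/(sqrt(3253)) = sqrt(3253)/3253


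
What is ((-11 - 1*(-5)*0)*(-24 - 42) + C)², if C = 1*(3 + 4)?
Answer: 537289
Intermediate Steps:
C = 7 (C = 1*7 = 7)
((-11 - 1*(-5)*0)*(-24 - 42) + C)² = ((-11 - 1*(-5)*0)*(-24 - 42) + 7)² = ((-11 + 5*0)*(-66) + 7)² = ((-11 + 0)*(-66) + 7)² = (-11*(-66) + 7)² = (726 + 7)² = 733² = 537289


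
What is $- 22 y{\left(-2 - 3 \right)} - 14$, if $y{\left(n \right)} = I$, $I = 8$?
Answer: $-190$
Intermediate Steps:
$y{\left(n \right)} = 8$
$- 22 y{\left(-2 - 3 \right)} - 14 = \left(-22\right) 8 - 14 = -176 - 14 = -190$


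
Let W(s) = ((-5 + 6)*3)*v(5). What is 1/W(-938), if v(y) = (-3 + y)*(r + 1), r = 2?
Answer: 1/18 ≈ 0.055556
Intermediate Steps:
v(y) = -9 + 3*y (v(y) = (-3 + y)*(2 + 1) = (-3 + y)*3 = -9 + 3*y)
W(s) = 18 (W(s) = ((-5 + 6)*3)*(-9 + 3*5) = (1*3)*(-9 + 15) = 3*6 = 18)
1/W(-938) = 1/18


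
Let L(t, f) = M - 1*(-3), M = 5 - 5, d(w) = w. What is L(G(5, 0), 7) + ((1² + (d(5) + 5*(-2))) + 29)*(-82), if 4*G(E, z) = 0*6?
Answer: -2047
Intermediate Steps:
M = 0
G(E, z) = 0 (G(E, z) = (0*6)/4 = (¼)*0 = 0)
L(t, f) = 3 (L(t, f) = 0 - 1*(-3) = 0 + 3 = 3)
L(G(5, 0), 7) + ((1² + (d(5) + 5*(-2))) + 29)*(-82) = 3 + ((1² + (5 + 5*(-2))) + 29)*(-82) = 3 + ((1 + (5 - 10)) + 29)*(-82) = 3 + ((1 - 5) + 29)*(-82) = 3 + (-4 + 29)*(-82) = 3 + 25*(-82) = 3 - 2050 = -2047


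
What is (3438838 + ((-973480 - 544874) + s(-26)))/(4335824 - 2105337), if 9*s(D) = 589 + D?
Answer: 17284919/20074383 ≈ 0.86104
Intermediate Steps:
s(D) = 589/9 + D/9 (s(D) = (589 + D)/9 = 589/9 + D/9)
(3438838 + ((-973480 - 544874) + s(-26)))/(4335824 - 2105337) = (3438838 + ((-973480 - 544874) + (589/9 + (⅑)*(-26))))/(4335824 - 2105337) = (3438838 + (-1518354 + (589/9 - 26/9)))/2230487 = (3438838 + (-1518354 + 563/9))*(1/2230487) = (3438838 - 13664623/9)*(1/2230487) = (17284919/9)*(1/2230487) = 17284919/20074383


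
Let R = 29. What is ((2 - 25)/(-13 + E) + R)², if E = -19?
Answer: 904401/1024 ≈ 883.20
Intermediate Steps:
((2 - 25)/(-13 + E) + R)² = ((2 - 25)/(-13 - 19) + 29)² = (-23/(-32) + 29)² = (-23*(-1/32) + 29)² = (23/32 + 29)² = (951/32)² = 904401/1024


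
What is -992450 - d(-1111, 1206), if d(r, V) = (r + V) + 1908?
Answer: -994453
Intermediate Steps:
d(r, V) = 1908 + V + r (d(r, V) = (V + r) + 1908 = 1908 + V + r)
-992450 - d(-1111, 1206) = -992450 - (1908 + 1206 - 1111) = -992450 - 1*2003 = -992450 - 2003 = -994453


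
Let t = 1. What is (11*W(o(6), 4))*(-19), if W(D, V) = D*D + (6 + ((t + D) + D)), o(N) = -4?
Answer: -3135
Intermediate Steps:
W(D, V) = 7 + D² + 2*D (W(D, V) = D*D + (6 + ((1 + D) + D)) = D² + (6 + (1 + 2*D)) = D² + (7 + 2*D) = 7 + D² + 2*D)
(11*W(o(6), 4))*(-19) = (11*(7 + (-4)² + 2*(-4)))*(-19) = (11*(7 + 16 - 8))*(-19) = (11*15)*(-19) = 165*(-19) = -3135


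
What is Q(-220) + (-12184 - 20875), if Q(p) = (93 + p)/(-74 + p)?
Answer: -9719219/294 ≈ -33059.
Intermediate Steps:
Q(p) = (93 + p)/(-74 + p)
Q(-220) + (-12184 - 20875) = (93 - 220)/(-74 - 220) + (-12184 - 20875) = -127/(-294) - 33059 = -1/294*(-127) - 33059 = 127/294 - 33059 = -9719219/294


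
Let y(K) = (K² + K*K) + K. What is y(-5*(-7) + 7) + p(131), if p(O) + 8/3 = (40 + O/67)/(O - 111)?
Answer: 14349113/4020 ≈ 3569.4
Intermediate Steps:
p(O) = -8/3 + (40 + O/67)/(-111 + O) (p(O) = -8/3 + (40 + O/67)/(O - 111) = -8/3 + (40 + O*(1/67))/(-111 + O) = -8/3 + (40 + O/67)/(-111 + O))
y(K) = K + 2*K² (y(K) = (K² + K²) + K = 2*K² + K = K + 2*K²)
y(-5*(-7) + 7) + p(131) = (-5*(-7) + 7)*(1 + 2*(-5*(-7) + 7)) + (67536 - 533*131)/(201*(-111 + 131)) = (35 + 7)*(1 + 2*(35 + 7)) + (1/201)*(67536 - 69823)/20 = 42*(1 + 2*42) + (1/201)*(1/20)*(-2287) = 42*(1 + 84) - 2287/4020 = 42*85 - 2287/4020 = 3570 - 2287/4020 = 14349113/4020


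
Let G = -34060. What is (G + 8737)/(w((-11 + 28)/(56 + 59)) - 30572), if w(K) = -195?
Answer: 25323/30767 ≈ 0.82306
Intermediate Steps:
(G + 8737)/(w((-11 + 28)/(56 + 59)) - 30572) = (-34060 + 8737)/(-195 - 30572) = -25323/(-30767) = -25323*(-1/30767) = 25323/30767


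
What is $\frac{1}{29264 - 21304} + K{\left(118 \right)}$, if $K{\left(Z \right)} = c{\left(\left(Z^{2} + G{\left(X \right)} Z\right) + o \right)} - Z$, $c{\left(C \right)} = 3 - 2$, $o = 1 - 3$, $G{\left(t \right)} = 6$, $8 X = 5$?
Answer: $- \frac{931319}{7960} \approx -117.0$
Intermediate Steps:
$X = \frac{5}{8}$ ($X = \frac{1}{8} \cdot 5 = \frac{5}{8} \approx 0.625$)
$o = -2$ ($o = 1 - 3 = -2$)
$c{\left(C \right)} = 1$
$K{\left(Z \right)} = 1 - Z$
$\frac{1}{29264 - 21304} + K{\left(118 \right)} = \frac{1}{29264 - 21304} + \left(1 - 118\right) = \frac{1}{7960} + \left(1 - 118\right) = \frac{1}{7960} - 117 = - \frac{931319}{7960}$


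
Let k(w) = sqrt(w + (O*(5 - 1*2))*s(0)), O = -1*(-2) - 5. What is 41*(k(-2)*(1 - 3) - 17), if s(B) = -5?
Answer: -697 - 82*sqrt(43) ≈ -1234.7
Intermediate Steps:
O = -3 (O = 2 - 5 = -3)
k(w) = sqrt(45 + w) (k(w) = sqrt(w - 3*(5 - 1*2)*(-5)) = sqrt(w - 3*(5 - 2)*(-5)) = sqrt(w - 3*3*(-5)) = sqrt(w - 9*(-5)) = sqrt(w + 45) = sqrt(45 + w))
41*(k(-2)*(1 - 3) - 17) = 41*(sqrt(45 - 2)*(1 - 3) - 17) = 41*(sqrt(43)*(-2) - 17) = 41*(-2*sqrt(43) - 17) = 41*(-17 - 2*sqrt(43)) = -697 - 82*sqrt(43)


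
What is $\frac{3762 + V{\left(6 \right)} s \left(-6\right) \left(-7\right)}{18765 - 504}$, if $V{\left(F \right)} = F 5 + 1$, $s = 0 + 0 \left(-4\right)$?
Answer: $\frac{418}{2029} \approx 0.20601$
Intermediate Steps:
$s = 0$ ($s = 0 + 0 = 0$)
$V{\left(F \right)} = 1 + 5 F$ ($V{\left(F \right)} = 5 F + 1 = 1 + 5 F$)
$\frac{3762 + V{\left(6 \right)} s \left(-6\right) \left(-7\right)}{18765 - 504} = \frac{3762 + \left(1 + 5 \cdot 6\right) 0 \left(-6\right) \left(-7\right)}{18765 - 504} = \frac{3762 + \left(1 + 30\right) 0 \left(-7\right)}{18765 - 504} = \frac{3762 + 31 \cdot 0}{18261} = \left(3762 + 0\right) \frac{1}{18261} = 3762 \cdot \frac{1}{18261} = \frac{418}{2029}$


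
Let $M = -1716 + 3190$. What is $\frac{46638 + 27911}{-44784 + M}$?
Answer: $- \frac{74549}{43310} \approx -1.7213$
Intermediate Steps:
$M = 1474$
$\frac{46638 + 27911}{-44784 + M} = \frac{46638 + 27911}{-44784 + 1474} = \frac{74549}{-43310} = 74549 \left(- \frac{1}{43310}\right) = - \frac{74549}{43310}$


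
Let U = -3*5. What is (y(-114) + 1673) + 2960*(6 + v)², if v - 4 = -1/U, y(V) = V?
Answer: 13568347/45 ≈ 3.0152e+5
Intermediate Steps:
U = -15
v = 61/15 (v = 4 - 1/(-15) = 4 - 1*(-1/15) = 4 + 1/15 = 61/15 ≈ 4.0667)
(y(-114) + 1673) + 2960*(6 + v)² = (-114 + 1673) + 2960*(6 + 61/15)² = 1559 + 2960*(151/15)² = 1559 + 2960*(22801/225) = 1559 + 13498192/45 = 13568347/45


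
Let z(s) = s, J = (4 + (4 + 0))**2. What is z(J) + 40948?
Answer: 41012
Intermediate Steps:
J = 64 (J = (4 + 4)**2 = 8**2 = 64)
z(J) + 40948 = 64 + 40948 = 41012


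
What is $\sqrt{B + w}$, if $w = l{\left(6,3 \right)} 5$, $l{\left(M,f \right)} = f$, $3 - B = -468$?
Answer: $9 \sqrt{6} \approx 22.045$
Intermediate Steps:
$B = 471$ ($B = 3 - -468 = 3 + 468 = 471$)
$w = 15$ ($w = 3 \cdot 5 = 15$)
$\sqrt{B + w} = \sqrt{471 + 15} = \sqrt{486} = 9 \sqrt{6}$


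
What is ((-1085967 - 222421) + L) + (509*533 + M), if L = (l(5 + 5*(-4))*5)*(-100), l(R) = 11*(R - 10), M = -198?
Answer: -899789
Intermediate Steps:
l(R) = -110 + 11*R (l(R) = 11*(-10 + R) = -110 + 11*R)
L = 137500 (L = ((-110 + 11*(5 + 5*(-4)))*5)*(-100) = ((-110 + 11*(5 - 20))*5)*(-100) = ((-110 + 11*(-15))*5)*(-100) = ((-110 - 165)*5)*(-100) = -275*5*(-100) = -1375*(-100) = 137500)
((-1085967 - 222421) + L) + (509*533 + M) = ((-1085967 - 222421) + 137500) + (509*533 - 198) = (-1308388 + 137500) + (271297 - 198) = -1170888 + 271099 = -899789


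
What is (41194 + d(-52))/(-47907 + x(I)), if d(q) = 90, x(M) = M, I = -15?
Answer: -20642/23961 ≈ -0.86148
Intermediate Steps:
(41194 + d(-52))/(-47907 + x(I)) = (41194 + 90)/(-47907 - 15) = 41284/(-47922) = 41284*(-1/47922) = -20642/23961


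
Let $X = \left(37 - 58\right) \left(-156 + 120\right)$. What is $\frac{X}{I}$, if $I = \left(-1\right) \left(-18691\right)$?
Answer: $\frac{756}{18691} \approx 0.040447$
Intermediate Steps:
$I = 18691$
$X = 756$ ($X = \left(-21\right) \left(-36\right) = 756$)
$\frac{X}{I} = \frac{756}{18691}$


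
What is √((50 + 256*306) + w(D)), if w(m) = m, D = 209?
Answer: √78595 ≈ 280.35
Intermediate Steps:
√((50 + 256*306) + w(D)) = √((50 + 256*306) + 209) = √((50 + 78336) + 209) = √(78386 + 209) = √78595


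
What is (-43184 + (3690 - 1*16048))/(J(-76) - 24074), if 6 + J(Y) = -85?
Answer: 18514/8055 ≈ 2.2984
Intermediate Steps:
J(Y) = -91 (J(Y) = -6 - 85 = -91)
(-43184 + (3690 - 1*16048))/(J(-76) - 24074) = (-43184 + (3690 - 1*16048))/(-91 - 24074) = (-43184 + (3690 - 16048))/(-24165) = (-43184 - 12358)*(-1/24165) = -55542*(-1/24165) = 18514/8055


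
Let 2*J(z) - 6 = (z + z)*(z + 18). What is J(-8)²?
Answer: 5929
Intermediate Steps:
J(z) = 3 + z*(18 + z) (J(z) = 3 + ((z + z)*(z + 18))/2 = 3 + ((2*z)*(18 + z))/2 = 3 + (2*z*(18 + z))/2 = 3 + z*(18 + z))
J(-8)² = (3 + (-8)² + 18*(-8))² = (3 + 64 - 144)² = (-77)² = 5929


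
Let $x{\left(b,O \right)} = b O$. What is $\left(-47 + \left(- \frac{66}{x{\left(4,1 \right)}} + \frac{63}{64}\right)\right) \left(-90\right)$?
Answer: $\frac{180045}{32} \approx 5626.4$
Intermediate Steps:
$x{\left(b,O \right)} = O b$
$\left(-47 + \left(- \frac{66}{x{\left(4,1 \right)}} + \frac{63}{64}\right)\right) \left(-90\right) = \left(-47 + \left(- \frac{66}{1 \cdot 4} + \frac{63}{64}\right)\right) \left(-90\right) = \left(-47 + \left(- \frac{66}{4} + 63 \cdot \frac{1}{64}\right)\right) \left(-90\right) = \left(-47 + \left(\left(-66\right) \frac{1}{4} + \frac{63}{64}\right)\right) \left(-90\right) = \left(-47 + \left(- \frac{33}{2} + \frac{63}{64}\right)\right) \left(-90\right) = \left(-47 - \frac{993}{64}\right) \left(-90\right) = \left(- \frac{4001}{64}\right) \left(-90\right) = \frac{180045}{32}$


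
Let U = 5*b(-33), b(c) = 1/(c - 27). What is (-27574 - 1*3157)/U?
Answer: 368772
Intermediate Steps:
b(c) = 1/(-27 + c)
U = -1/12 (U = 5/(-27 - 33) = 5/(-60) = 5*(-1/60) = -1/12 ≈ -0.083333)
(-27574 - 1*3157)/U = (-27574 - 1*3157)/(-1/12) = (-27574 - 3157)*(-12) = -30731*(-12) = 368772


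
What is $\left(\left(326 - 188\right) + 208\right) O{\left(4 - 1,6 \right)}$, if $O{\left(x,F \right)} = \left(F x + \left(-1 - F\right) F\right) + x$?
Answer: $-7266$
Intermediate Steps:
$O{\left(x,F \right)} = x + F x + F \left(-1 - F\right)$ ($O{\left(x,F \right)} = \left(F x + F \left(-1 - F\right)\right) + x = x + F x + F \left(-1 - F\right)$)
$\left(\left(326 - 188\right) + 208\right) O{\left(4 - 1,6 \right)} = \left(\left(326 - 188\right) + 208\right) \left(\left(4 - 1\right) - 6 - 6^{2} + 6 \left(4 - 1\right)\right) = \left(138 + 208\right) \left(\left(4 - 1\right) - 6 - 36 + 6 \left(4 - 1\right)\right) = 346 \left(3 - 6 - 36 + 6 \cdot 3\right) = 346 \left(3 - 6 - 36 + 18\right) = 346 \left(-21\right) = -7266$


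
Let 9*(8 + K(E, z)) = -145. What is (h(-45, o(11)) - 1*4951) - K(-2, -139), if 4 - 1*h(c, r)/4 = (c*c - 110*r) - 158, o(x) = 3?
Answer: -99530/9 ≈ -11059.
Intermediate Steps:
K(E, z) = -217/9 (K(E, z) = -8 + (⅑)*(-145) = -8 - 145/9 = -217/9)
h(c, r) = 648 - 4*c² + 440*r (h(c, r) = 16 - 4*((c*c - 110*r) - 158) = 16 - 4*((c² - 110*r) - 158) = 16 - 4*(-158 + c² - 110*r) = 16 + (632 - 4*c² + 440*r) = 648 - 4*c² + 440*r)
(h(-45, o(11)) - 1*4951) - K(-2, -139) = ((648 - 4*(-45)² + 440*3) - 1*4951) - 1*(-217/9) = ((648 - 4*2025 + 1320) - 4951) + 217/9 = ((648 - 8100 + 1320) - 4951) + 217/9 = (-6132 - 4951) + 217/9 = -11083 + 217/9 = -99530/9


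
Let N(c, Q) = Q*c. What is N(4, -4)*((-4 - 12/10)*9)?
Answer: 3744/5 ≈ 748.80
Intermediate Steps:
N(4, -4)*((-4 - 12/10)*9) = (-4*4)*((-4 - 12/10)*9) = -16*(-4 - 12*1/10)*9 = -16*(-4 - 6/5)*9 = -(-416)*9/5 = -16*(-234/5) = 3744/5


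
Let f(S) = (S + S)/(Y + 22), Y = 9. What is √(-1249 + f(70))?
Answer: I*√1195949/31 ≈ 35.277*I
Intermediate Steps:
f(S) = 2*S/31 (f(S) = (S + S)/(9 + 22) = (2*S)/31 = (2*S)*(1/31) = 2*S/31)
√(-1249 + f(70)) = √(-1249 + (2/31)*70) = √(-1249 + 140/31) = √(-38579/31) = I*√1195949/31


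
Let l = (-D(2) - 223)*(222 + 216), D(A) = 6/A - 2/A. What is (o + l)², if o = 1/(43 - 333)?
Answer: 816787877409001/84100 ≈ 9.7121e+9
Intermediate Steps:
o = -1/290 (o = 1/(-290) = -1/290 ≈ -0.0034483)
D(A) = 4/A
l = -98550 (l = (-4/2 - 223)*(222 + 216) = (-4/2 - 223)*438 = (-1*2 - 223)*438 = (-2 - 223)*438 = -225*438 = -98550)
(o + l)² = (-1/290 - 98550)² = (-28579501/290)² = 816787877409001/84100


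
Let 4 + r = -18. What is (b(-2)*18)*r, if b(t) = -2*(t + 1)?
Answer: -792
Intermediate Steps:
r = -22 (r = -4 - 18 = -22)
b(t) = -2 - 2*t (b(t) = -2*(1 + t) = -2 - 2*t)
(b(-2)*18)*r = ((-2 - 2*(-2))*18)*(-22) = ((-2 + 4)*18)*(-22) = (2*18)*(-22) = 36*(-22) = -792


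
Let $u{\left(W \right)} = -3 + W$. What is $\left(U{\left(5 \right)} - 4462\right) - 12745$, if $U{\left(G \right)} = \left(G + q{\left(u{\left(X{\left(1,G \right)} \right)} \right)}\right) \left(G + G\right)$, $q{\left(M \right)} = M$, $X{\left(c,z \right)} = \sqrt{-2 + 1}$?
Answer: $-17187 + 10 i \approx -17187.0 + 10.0 i$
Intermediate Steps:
$X{\left(c,z \right)} = i$ ($X{\left(c,z \right)} = \sqrt{-1} = i$)
$U{\left(G \right)} = 2 G \left(-3 + i + G\right)$ ($U{\left(G \right)} = \left(G - \left(3 - i\right)\right) \left(G + G\right) = \left(-3 + i + G\right) 2 G = 2 G \left(-3 + i + G\right)$)
$\left(U{\left(5 \right)} - 4462\right) - 12745 = \left(2 \cdot 5 \left(-3 + i + 5\right) - 4462\right) - 12745 = \left(2 \cdot 5 \left(2 + i\right) - 4462\right) - 12745 = \left(\left(20 + 10 i\right) - 4462\right) - 12745 = \left(-4442 + 10 i\right) - 12745 = -17187 + 10 i$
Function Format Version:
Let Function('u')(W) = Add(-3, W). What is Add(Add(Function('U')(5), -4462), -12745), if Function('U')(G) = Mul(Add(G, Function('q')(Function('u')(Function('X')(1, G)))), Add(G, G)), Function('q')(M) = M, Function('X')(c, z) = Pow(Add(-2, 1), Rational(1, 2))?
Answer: Add(-17187, Mul(10, I)) ≈ Add(-17187., Mul(10.000, I))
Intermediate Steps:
Function('X')(c, z) = I (Function('X')(c, z) = Pow(-1, Rational(1, 2)) = I)
Function('U')(G) = Mul(2, G, Add(-3, I, G)) (Function('U')(G) = Mul(Add(G, Add(-3, I)), Add(G, G)) = Mul(Add(-3, I, G), Mul(2, G)) = Mul(2, G, Add(-3, I, G)))
Add(Add(Function('U')(5), -4462), -12745) = Add(Add(Mul(2, 5, Add(-3, I, 5)), -4462), -12745) = Add(Add(Mul(2, 5, Add(2, I)), -4462), -12745) = Add(Add(Add(20, Mul(10, I)), -4462), -12745) = Add(Add(-4442, Mul(10, I)), -12745) = Add(-17187, Mul(10, I))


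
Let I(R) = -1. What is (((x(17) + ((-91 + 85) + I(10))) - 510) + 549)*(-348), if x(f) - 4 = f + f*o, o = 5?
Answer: -48024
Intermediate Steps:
x(f) = 4 + 6*f (x(f) = 4 + (f + f*5) = 4 + (f + 5*f) = 4 + 6*f)
(((x(17) + ((-91 + 85) + I(10))) - 510) + 549)*(-348) = ((((4 + 6*17) + ((-91 + 85) - 1)) - 510) + 549)*(-348) = ((((4 + 102) + (-6 - 1)) - 510) + 549)*(-348) = (((106 - 7) - 510) + 549)*(-348) = ((99 - 510) + 549)*(-348) = (-411 + 549)*(-348) = 138*(-348) = -48024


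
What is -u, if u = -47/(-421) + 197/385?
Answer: -101032/162085 ≈ -0.62333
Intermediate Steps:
u = 101032/162085 (u = -47*(-1/421) + 197*(1/385) = 47/421 + 197/385 = 101032/162085 ≈ 0.62333)
-u = -1*101032/162085 = -101032/162085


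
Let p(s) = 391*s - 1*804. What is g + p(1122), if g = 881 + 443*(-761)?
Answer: 101656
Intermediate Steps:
g = -336242 (g = 881 - 337123 = -336242)
p(s) = -804 + 391*s (p(s) = 391*s - 804 = -804 + 391*s)
g + p(1122) = -336242 + (-804 + 391*1122) = -336242 + (-804 + 438702) = -336242 + 437898 = 101656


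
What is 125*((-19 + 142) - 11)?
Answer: 14000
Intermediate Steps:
125*((-19 + 142) - 11) = 125*(123 - 11) = 125*112 = 14000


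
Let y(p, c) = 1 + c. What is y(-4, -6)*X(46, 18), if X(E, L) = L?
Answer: -90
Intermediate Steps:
y(-4, -6)*X(46, 18) = (1 - 6)*18 = -5*18 = -90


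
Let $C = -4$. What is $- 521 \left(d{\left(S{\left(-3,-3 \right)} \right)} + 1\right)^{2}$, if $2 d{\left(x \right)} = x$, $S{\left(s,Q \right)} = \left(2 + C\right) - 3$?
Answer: $- \frac{4689}{4} \approx -1172.3$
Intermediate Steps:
$S{\left(s,Q \right)} = -5$ ($S{\left(s,Q \right)} = \left(2 - 4\right) - 3 = -2 - 3 = -5$)
$d{\left(x \right)} = \frac{x}{2}$
$- 521 \left(d{\left(S{\left(-3,-3 \right)} \right)} + 1\right)^{2} = - 521 \left(\frac{1}{2} \left(-5\right) + 1\right)^{2} = - 521 \left(- \frac{5}{2} + 1\right)^{2} = - 521 \left(- \frac{3}{2}\right)^{2} = \left(-521\right) \frac{9}{4} = - \frac{4689}{4}$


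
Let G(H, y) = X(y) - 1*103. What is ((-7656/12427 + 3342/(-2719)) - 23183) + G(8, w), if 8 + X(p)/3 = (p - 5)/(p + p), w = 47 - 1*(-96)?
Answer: -112631852098413/4831828859 ≈ -23310.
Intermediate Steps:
w = 143 (w = 47 + 96 = 143)
X(p) = -24 + 3*(-5 + p)/(2*p) (X(p) = -24 + 3*((p - 5)/(p + p)) = -24 + 3*((-5 + p)/((2*p))) = -24 + 3*((-5 + p)*(1/(2*p))) = -24 + 3*((-5 + p)/(2*p)) = -24 + 3*(-5 + p)/(2*p))
G(H, y) = -103 + 15*(-1 - 3*y)/(2*y) (G(H, y) = 15*(-1 - 3*y)/(2*y) - 1*103 = 15*(-1 - 3*y)/(2*y) - 103 = -103 + 15*(-1 - 3*y)/(2*y))
((-7656/12427 + 3342/(-2719)) - 23183) + G(8, w) = ((-7656/12427 + 3342/(-2719)) - 23183) + (½)*(-15 - 251*143)/143 = ((-7656*1/12427 + 3342*(-1/2719)) - 23183) + (½)*(1/143)*(-15 - 35893) = ((-7656/12427 - 3342/2719) - 23183) + (½)*(1/143)*(-35908) = (-62347698/33789013 - 23183) - 17954/143 = -783393036077/33789013 - 17954/143 = -112631852098413/4831828859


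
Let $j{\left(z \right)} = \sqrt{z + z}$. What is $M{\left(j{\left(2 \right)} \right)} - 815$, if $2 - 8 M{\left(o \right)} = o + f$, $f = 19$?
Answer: $- \frac{6539}{8} \approx -817.38$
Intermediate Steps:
$j{\left(z \right)} = \sqrt{2} \sqrt{z}$ ($j{\left(z \right)} = \sqrt{2 z} = \sqrt{2} \sqrt{z}$)
$M{\left(o \right)} = - \frac{17}{8} - \frac{o}{8}$ ($M{\left(o \right)} = \frac{1}{4} - \frac{o + 19}{8} = \frac{1}{4} - \frac{19 + o}{8} = \frac{1}{4} - \left(\frac{19}{8} + \frac{o}{8}\right) = - \frac{17}{8} - \frac{o}{8}$)
$M{\left(j{\left(2 \right)} \right)} - 815 = \left(- \frac{17}{8} - \frac{\sqrt{2} \sqrt{2}}{8}\right) - 815 = \left(- \frac{17}{8} - \frac{1}{4}\right) - 815 = - \frac{19}{8} - 815 = - \frac{6539}{8}$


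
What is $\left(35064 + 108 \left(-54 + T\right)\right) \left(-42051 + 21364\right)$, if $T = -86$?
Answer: $-412581528$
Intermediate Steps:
$\left(35064 + 108 \left(-54 + T\right)\right) \left(-42051 + 21364\right) = \left(35064 + 108 \left(-54 - 86\right)\right) \left(-42051 + 21364\right) = \left(35064 + 108 \left(-140\right)\right) \left(-20687\right) = \left(35064 - 15120\right) \left(-20687\right) = 19944 \left(-20687\right) = -412581528$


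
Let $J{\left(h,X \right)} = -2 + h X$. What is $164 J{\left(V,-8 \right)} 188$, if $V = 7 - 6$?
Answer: $-308320$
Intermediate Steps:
$V = 1$ ($V = 7 - 6 = 1$)
$J{\left(h,X \right)} = -2 + X h$
$164 J{\left(V,-8 \right)} 188 = 164 \left(-2 - 8\right) 188 = 164 \left(-10\right) 188 = \left(-1640\right) 188 = -308320$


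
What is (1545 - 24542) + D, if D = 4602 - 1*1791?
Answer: -20186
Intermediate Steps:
D = 2811 (D = 4602 - 1791 = 2811)
(1545 - 24542) + D = (1545 - 24542) + 2811 = -22997 + 2811 = -20186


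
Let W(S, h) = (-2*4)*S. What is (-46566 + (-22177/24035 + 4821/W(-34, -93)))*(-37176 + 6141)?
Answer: 1888891371729903/1307504 ≈ 1.4447e+9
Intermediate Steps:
W(S, h) = -8*S
(-46566 + (-22177/24035 + 4821/W(-34, -93)))*(-37176 + 6141) = (-46566 + (-22177/24035 + 4821/((-8*(-34)))))*(-37176 + 6141) = (-46566 + (-22177*1/24035 + 4821/272))*(-31035) = (-46566 + (-22177/24035 + 4821*(1/272)))*(-31035) = (-46566 + (-22177/24035 + 4821/272))*(-31035) = (-46566 + 109840591/6537520)*(-31035) = -304316315729/6537520*(-31035) = 1888891371729903/1307504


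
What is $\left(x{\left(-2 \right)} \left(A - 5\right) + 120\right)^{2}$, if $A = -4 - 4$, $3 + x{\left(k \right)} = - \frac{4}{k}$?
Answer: $17689$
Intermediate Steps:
$x{\left(k \right)} = -3 - \frac{4}{k}$
$A = -8$
$\left(x{\left(-2 \right)} \left(A - 5\right) + 120\right)^{2} = \left(\left(-3 - \frac{4}{-2}\right) \left(-8 - 5\right) + 120\right)^{2} = \left(\left(-3 - -2\right) \left(-13\right) + 120\right)^{2} = \left(\left(-3 + 2\right) \left(-13\right) + 120\right)^{2} = \left(\left(-1\right) \left(-13\right) + 120\right)^{2} = \left(13 + 120\right)^{2} = 133^{2} = 17689$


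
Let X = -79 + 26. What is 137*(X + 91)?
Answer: 5206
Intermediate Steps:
X = -53
137*(X + 91) = 137*(-53 + 91) = 137*38 = 5206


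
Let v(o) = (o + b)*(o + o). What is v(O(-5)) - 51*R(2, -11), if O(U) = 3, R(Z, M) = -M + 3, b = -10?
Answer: -756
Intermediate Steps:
R(Z, M) = 3 - M
v(o) = 2*o*(-10 + o) (v(o) = (o - 10)*(o + o) = (-10 + o)*(2*o) = 2*o*(-10 + o))
v(O(-5)) - 51*R(2, -11) = 2*3*(-10 + 3) - 51*(3 - 1*(-11)) = 2*3*(-7) - 51*(3 + 11) = -42 - 51*14 = -42 - 714 = -756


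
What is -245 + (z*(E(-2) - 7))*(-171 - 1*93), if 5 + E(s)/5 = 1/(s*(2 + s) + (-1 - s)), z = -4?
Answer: -28757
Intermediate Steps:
E(s) = -25 + 5/(-1 - s + s*(2 + s)) (E(s) = -25 + 5/(s*(2 + s) + (-1 - s)) = -25 + 5/(-1 - s + s*(2 + s)))
-245 + (z*(E(-2) - 7))*(-171 - 1*93) = -245 + (-4*(5*(6 - 5*(-2) - 5*(-2)**2)/(-1 - 2 + (-2)**2) - 7))*(-171 - 1*93) = -245 + (-4*(5*(6 + 10 - 5*4)/(-1 - 2 + 4) - 7))*(-171 - 93) = -245 - 4*(5*(6 + 10 - 20)/1 - 7)*(-264) = -245 - 4*(5*1*(-4) - 7)*(-264) = -245 - 4*(-20 - 7)*(-264) = -245 - 4*(-27)*(-264) = -245 + 108*(-264) = -245 - 28512 = -28757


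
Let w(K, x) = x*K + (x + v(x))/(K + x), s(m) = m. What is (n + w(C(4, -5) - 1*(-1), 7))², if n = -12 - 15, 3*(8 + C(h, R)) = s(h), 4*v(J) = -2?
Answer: 2199289/576 ≈ 3818.2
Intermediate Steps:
v(J) = -½ (v(J) = (¼)*(-2) = -½)
C(h, R) = -8 + h/3
w(K, x) = K*x + (-½ + x)/(K + x) (w(K, x) = x*K + (x - ½)/(K + x) = K*x + (-½ + x)/(K + x))
n = -27
(n + w(C(4, -5) - 1*(-1), 7))² = (-27 + (-½ + 7 + ((-8 + (⅓)*4) - 1*(-1))*7² + 7*((-8 + (⅓)*4) - 1*(-1))²)/(((-8 + (⅓)*4) - 1*(-1)) + 7))² = (-27 + (-½ + 7 + ((-8 + 4/3) + 1)*49 + 7*((-8 + 4/3) + 1)²)/(((-8 + 4/3) + 1) + 7))² = (-27 + (-½ + 7 + (-20/3 + 1)*49 + 7*(-20/3 + 1)²)/((-20/3 + 1) + 7))² = (-27 + (-½ + 7 - 17/3*49 + 7*(-17/3)²)/(-17/3 + 7))² = (-27 + (-½ + 7 - 833/3 + 7*(289/9))/(4/3))² = (-27 + 3*(-½ + 7 - 833/3 + 2023/9)/4)² = (-27 + (¾)*(-835/18))² = (-27 - 835/24)² = (-1483/24)² = 2199289/576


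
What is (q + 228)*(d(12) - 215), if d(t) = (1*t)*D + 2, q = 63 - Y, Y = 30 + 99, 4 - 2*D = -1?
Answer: -29646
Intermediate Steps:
D = 5/2 (D = 2 - ½*(-1) = 2 + ½ = 5/2 ≈ 2.5000)
Y = 129
q = -66 (q = 63 - 1*129 = 63 - 129 = -66)
d(t) = 2 + 5*t/2 (d(t) = (1*t)*(5/2) + 2 = t*(5/2) + 2 = 5*t/2 + 2 = 2 + 5*t/2)
(q + 228)*(d(12) - 215) = (-66 + 228)*((2 + (5/2)*12) - 215) = 162*((2 + 30) - 215) = 162*(32 - 215) = 162*(-183) = -29646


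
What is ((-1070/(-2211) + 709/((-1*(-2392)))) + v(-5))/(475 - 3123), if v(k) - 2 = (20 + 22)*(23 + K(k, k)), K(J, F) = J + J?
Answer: -2902341215/14004509376 ≈ -0.20724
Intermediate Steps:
K(J, F) = 2*J
v(k) = 968 + 84*k (v(k) = 2 + (20 + 22)*(23 + 2*k) = 2 + 42*(23 + 2*k) = 2 + (966 + 84*k) = 968 + 84*k)
((-1070/(-2211) + 709/((-1*(-2392)))) + v(-5))/(475 - 3123) = ((-1070/(-2211) + 709/((-1*(-2392)))) + (968 + 84*(-5)))/(475 - 3123) = ((-1070*(-1/2211) + 709/2392) + (968 - 420))/(-2648) = ((1070/2211 + 709*(1/2392)) + 548)*(-1/2648) = ((1070/2211 + 709/2392) + 548)*(-1/2648) = (4127039/5288712 + 548)*(-1/2648) = (2902341215/5288712)*(-1/2648) = -2902341215/14004509376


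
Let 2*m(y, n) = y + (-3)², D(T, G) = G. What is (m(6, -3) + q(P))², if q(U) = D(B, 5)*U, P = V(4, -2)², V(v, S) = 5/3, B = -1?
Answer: 148225/324 ≈ 457.48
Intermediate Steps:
V(v, S) = 5/3 (V(v, S) = 5*(⅓) = 5/3)
P = 25/9 (P = (5/3)² = 25/9 ≈ 2.7778)
m(y, n) = 9/2 + y/2 (m(y, n) = (y + (-3)²)/2 = (y + 9)/2 = (9 + y)/2 = 9/2 + y/2)
q(U) = 5*U
(m(6, -3) + q(P))² = ((9/2 + (½)*6) + 5*(25/9))² = ((9/2 + 3) + 125/9)² = (15/2 + 125/9)² = (385/18)² = 148225/324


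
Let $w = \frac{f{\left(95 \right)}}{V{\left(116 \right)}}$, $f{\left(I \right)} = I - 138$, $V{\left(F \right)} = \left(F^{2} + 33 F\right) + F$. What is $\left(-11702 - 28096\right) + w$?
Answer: $- \frac{692485243}{17400} \approx -39798.0$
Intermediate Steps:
$V{\left(F \right)} = F^{2} + 34 F$
$f{\left(I \right)} = -138 + I$
$w = - \frac{43}{17400}$ ($w = \frac{-138 + 95}{116 \left(34 + 116\right)} = - \frac{43}{116 \cdot 150} = - \frac{43}{17400} \approx -0.0024713$)
$\left(-11702 - 28096\right) + w = \left(-11702 - 28096\right) - \frac{43}{17400} = -39798 - \frac{43}{17400} = - \frac{692485243}{17400}$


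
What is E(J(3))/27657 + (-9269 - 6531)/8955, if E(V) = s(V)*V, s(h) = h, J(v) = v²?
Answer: -9694561/5503743 ≈ -1.7614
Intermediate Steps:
E(V) = V² (E(V) = V*V = V²)
E(J(3))/27657 + (-9269 - 6531)/8955 = (3²)²/27657 + (-9269 - 6531)/8955 = 9²*(1/27657) - 15800*1/8955 = 81*(1/27657) - 3160/1791 = 9/3073 - 3160/1791 = -9694561/5503743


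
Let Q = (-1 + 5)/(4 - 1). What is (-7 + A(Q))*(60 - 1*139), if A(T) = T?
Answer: 1343/3 ≈ 447.67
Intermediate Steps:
Q = 4/3 ≈ 1.3333
(-7 + A(Q))*(60 - 1*139) = (-7 + 4/3)*(60 - 1*139) = -17*(60 - 139)/3 = -17/3*(-79) = 1343/3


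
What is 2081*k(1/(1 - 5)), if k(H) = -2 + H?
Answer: -18729/4 ≈ -4682.3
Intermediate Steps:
2081*k(1/(1 - 5)) = 2081*(-2 + 1/(1 - 5)) = 2081*(-2 + 1/(-4)) = 2081*(-2 - ¼) = 2081*(-9/4) = -18729/4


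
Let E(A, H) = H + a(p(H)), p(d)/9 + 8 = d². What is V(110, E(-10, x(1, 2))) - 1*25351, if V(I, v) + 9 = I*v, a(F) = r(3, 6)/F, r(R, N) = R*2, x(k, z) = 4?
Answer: -149465/6 ≈ -24911.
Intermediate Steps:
r(R, N) = 2*R
p(d) = -72 + 9*d²
a(F) = 6/F (a(F) = (2*3)/F = 6/F)
E(A, H) = H + 6/(-72 + 9*H²)
V(I, v) = -9 + I*v
V(110, E(-10, x(1, 2))) - 1*25351 = (-9 + 110*((⅔ + 4*(-8 + 4²))/(-8 + 4²))) - 1*25351 = (-9 + 110*((⅔ + 4*(-8 + 16))/(-8 + 16))) - 25351 = (-9 + 110*((⅔ + 4*8)/8)) - 25351 = (-9 + 110*((⅔ + 32)/8)) - 25351 = (-9 + 110*((⅛)*(98/3))) - 25351 = (-9 + 110*(49/12)) - 25351 = (-9 + 2695/6) - 25351 = 2641/6 - 25351 = -149465/6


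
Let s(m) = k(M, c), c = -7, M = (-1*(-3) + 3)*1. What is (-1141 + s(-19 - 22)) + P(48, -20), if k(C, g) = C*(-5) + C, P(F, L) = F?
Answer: -1117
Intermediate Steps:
M = 6 (M = (3 + 3)*1 = 6*1 = 6)
k(C, g) = -4*C (k(C, g) = -5*C + C = -4*C)
s(m) = -24 (s(m) = -4*6 = -24)
(-1141 + s(-19 - 22)) + P(48, -20) = (-1141 - 24) + 48 = -1165 + 48 = -1117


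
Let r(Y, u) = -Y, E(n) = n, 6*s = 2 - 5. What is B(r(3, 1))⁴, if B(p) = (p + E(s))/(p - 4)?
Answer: 1/16 ≈ 0.062500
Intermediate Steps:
s = -½ (s = (2 - 5)/6 = (⅙)*(-3) = -½ ≈ -0.50000)
B(p) = (-½ + p)/(-4 + p) (B(p) = (p - ½)/(p - 4) = (-½ + p)/(-4 + p))
B(r(3, 1))⁴ = ((-½ - 1*3)/(-4 - 1*3))⁴ = ((-½ - 3)/(-4 - 3))⁴ = (-7/2/(-7))⁴ = (-⅐*(-7/2))⁴ = (½)⁴ = 1/16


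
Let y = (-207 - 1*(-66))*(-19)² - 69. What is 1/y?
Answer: -1/50970 ≈ -1.9619e-5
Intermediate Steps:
y = -50970 (y = (-207 + 66)*361 - 69 = -141*361 - 69 = -50901 - 69 = -50970)
1/y = 1/(-50970) = -1/50970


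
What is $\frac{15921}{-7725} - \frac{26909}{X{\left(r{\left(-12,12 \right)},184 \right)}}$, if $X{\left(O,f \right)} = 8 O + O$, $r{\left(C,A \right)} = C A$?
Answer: $\frac{62412803}{3337200} \approx 18.702$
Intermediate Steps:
$r{\left(C,A \right)} = A C$
$X{\left(O,f \right)} = 9 O$
$\frac{15921}{-7725} - \frac{26909}{X{\left(r{\left(-12,12 \right)},184 \right)}} = \frac{15921}{-7725} - \frac{26909}{9 \cdot 12 \left(-12\right)} = 15921 \left(- \frac{1}{7725}\right) - \frac{26909}{9 \left(-144\right)} = - \frac{5307}{2575} - \frac{26909}{-1296} = - \frac{5307}{2575} - - \frac{26909}{1296} = - \frac{5307}{2575} + \frac{26909}{1296} = \frac{62412803}{3337200}$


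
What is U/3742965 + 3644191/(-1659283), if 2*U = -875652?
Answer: -4788852201691/2070212731365 ≈ -2.3132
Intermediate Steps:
U = -437826 (U = (½)*(-875652) = -437826)
U/3742965 + 3644191/(-1659283) = -437826/3742965 + 3644191/(-1659283) = -437826*1/3742965 + 3644191*(-1/1659283) = -145942/1247655 - 3644191/1659283 = -4788852201691/2070212731365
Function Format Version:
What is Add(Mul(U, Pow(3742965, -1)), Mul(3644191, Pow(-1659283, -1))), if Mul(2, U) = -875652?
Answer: Rational(-4788852201691, 2070212731365) ≈ -2.3132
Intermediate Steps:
U = -437826 (U = Mul(Rational(1, 2), -875652) = -437826)
Add(Mul(U, Pow(3742965, -1)), Mul(3644191, Pow(-1659283, -1))) = Add(Mul(-437826, Pow(3742965, -1)), Mul(3644191, Pow(-1659283, -1))) = Add(Mul(-437826, Rational(1, 3742965)), Mul(3644191, Rational(-1, 1659283))) = Add(Rational(-145942, 1247655), Rational(-3644191, 1659283)) = Rational(-4788852201691, 2070212731365)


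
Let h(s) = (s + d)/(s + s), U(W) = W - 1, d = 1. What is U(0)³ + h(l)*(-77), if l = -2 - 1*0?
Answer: -81/4 ≈ -20.250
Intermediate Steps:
l = -2 (l = -2 + 0 = -2)
U(W) = -1 + W
h(s) = (1 + s)/(2*s) (h(s) = (s + 1)/(s + s) = (1 + s)/((2*s)) = (1 + s)*(1/(2*s)) = (1 + s)/(2*s))
U(0)³ + h(l)*(-77) = (-1 + 0)³ + ((½)*(1 - 2)/(-2))*(-77) = (-1)³ + ((½)*(-½)*(-1))*(-77) = -1 + (¼)*(-77) = -1 - 77/4 = -81/4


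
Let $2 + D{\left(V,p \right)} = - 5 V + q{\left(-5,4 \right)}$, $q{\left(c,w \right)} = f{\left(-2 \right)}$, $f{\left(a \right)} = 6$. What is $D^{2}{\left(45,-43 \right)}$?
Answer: $48841$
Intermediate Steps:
$q{\left(c,w \right)} = 6$
$D{\left(V,p \right)} = 4 - 5 V$ ($D{\left(V,p \right)} = -2 - \left(-6 + 5 V\right) = 4 - 5 V$)
$D^{2}{\left(45,-43 \right)} = \left(4 - 225\right)^{2} = \left(-221\right)^{2} = 48841$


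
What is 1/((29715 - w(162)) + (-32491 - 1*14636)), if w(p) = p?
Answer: -1/17574 ≈ -5.6902e-5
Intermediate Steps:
1/((29715 - w(162)) + (-32491 - 1*14636)) = 1/((29715 - 1*162) + (-32491 - 1*14636)) = 1/((29715 - 162) + (-32491 - 14636)) = 1/(29553 - 47127) = 1/(-17574) = -1/17574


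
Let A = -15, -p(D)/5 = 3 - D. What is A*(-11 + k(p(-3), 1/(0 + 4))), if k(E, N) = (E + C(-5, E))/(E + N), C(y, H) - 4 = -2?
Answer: 2565/17 ≈ 150.88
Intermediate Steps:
C(y, H) = 2 (C(y, H) = 4 - 2 = 2)
p(D) = -15 + 5*D (p(D) = -5*(3 - D) = -15 + 5*D)
k(E, N) = (2 + E)/(E + N) (k(E, N) = (E + 2)/(E + N) = (2 + E)/(E + N))
A*(-11 + k(p(-3), 1/(0 + 4))) = -15*(-11 + (2 + (-15 + 5*(-3)))/((-15 + 5*(-3)) + 1/(0 + 4))) = -15*(-11 + (2 + (-15 - 15))/((-15 - 15) + 1/4)) = -15*(-11 + (2 - 30)/(-30 + ¼)) = -15*(-11 - 28/(-119/4)) = -15*(-11 - 4/119*(-28)) = -15*(-11 + 16/17) = -15*(-171/17) = 2565/17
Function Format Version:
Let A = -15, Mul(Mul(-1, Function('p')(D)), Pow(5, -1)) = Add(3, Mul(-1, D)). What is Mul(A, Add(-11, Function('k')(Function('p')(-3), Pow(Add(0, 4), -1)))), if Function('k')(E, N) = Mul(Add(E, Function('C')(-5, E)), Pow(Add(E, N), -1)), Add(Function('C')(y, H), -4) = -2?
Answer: Rational(2565, 17) ≈ 150.88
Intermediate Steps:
Function('C')(y, H) = 2 (Function('C')(y, H) = Add(4, -2) = 2)
Function('p')(D) = Add(-15, Mul(5, D)) (Function('p')(D) = Mul(-5, Add(3, Mul(-1, D))) = Add(-15, Mul(5, D)))
Function('k')(E, N) = Mul(Pow(Add(E, N), -1), Add(2, E)) (Function('k')(E, N) = Mul(Add(E, 2), Pow(Add(E, N), -1)) = Mul(Add(2, E), Pow(Add(E, N), -1)) = Mul(Pow(Add(E, N), -1), Add(2, E)))
Mul(A, Add(-11, Function('k')(Function('p')(-3), Pow(Add(0, 4), -1)))) = Mul(-15, Add(-11, Mul(Pow(Add(Add(-15, Mul(5, -3)), Pow(Add(0, 4), -1)), -1), Add(2, Add(-15, Mul(5, -3)))))) = Mul(-15, Add(-11, Mul(Pow(Add(Add(-15, -15), Pow(4, -1)), -1), Add(2, Add(-15, -15))))) = Mul(-15, Add(-11, Mul(Pow(Add(-30, Rational(1, 4)), -1), Add(2, -30)))) = Mul(-15, Add(-11, Mul(Pow(Rational(-119, 4), -1), -28))) = Mul(-15, Add(-11, Mul(Rational(-4, 119), -28))) = Mul(-15, Add(-11, Rational(16, 17))) = Mul(-15, Rational(-171, 17)) = Rational(2565, 17)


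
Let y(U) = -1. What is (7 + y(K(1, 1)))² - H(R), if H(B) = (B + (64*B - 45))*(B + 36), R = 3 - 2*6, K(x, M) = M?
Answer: 17046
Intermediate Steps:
R = -9 (R = 3 - 12 = -9)
H(B) = (-45 + 65*B)*(36 + B) (H(B) = (B + (-45 + 64*B))*(36 + B) = (-45 + 65*B)*(36 + B))
(7 + y(K(1, 1)))² - H(R) = (7 - 1)² - (-1620 + 65*(-9)² + 2295*(-9)) = 6² - (-1620 + 65*81 - 20655) = 36 - (-1620 + 5265 - 20655) = 36 - 1*(-17010) = 36 + 17010 = 17046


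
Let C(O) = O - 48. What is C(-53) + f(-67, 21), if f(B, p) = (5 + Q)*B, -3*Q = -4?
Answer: -1576/3 ≈ -525.33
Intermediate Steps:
Q = 4/3 (Q = -⅓*(-4) = 4/3 ≈ 1.3333)
C(O) = -48 + O
f(B, p) = 19*B/3 (f(B, p) = (5 + 4/3)*B = 19*B/3)
C(-53) + f(-67, 21) = (-48 - 53) + (19/3)*(-67) = -101 - 1273/3 = -1576/3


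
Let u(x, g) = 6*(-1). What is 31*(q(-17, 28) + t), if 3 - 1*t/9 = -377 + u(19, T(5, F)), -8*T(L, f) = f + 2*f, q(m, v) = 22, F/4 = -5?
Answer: 108376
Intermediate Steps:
F = -20 (F = 4*(-5) = -20)
T(L, f) = -3*f/8 (T(L, f) = -(f + 2*f)/8 = -3*f/8)
u(x, g) = -6
t = 3474 (t = 27 - 9*(-377 - 6) = 27 - 9*(-383) = 27 + 3447 = 3474)
31*(q(-17, 28) + t) = 31*(22 + 3474) = 31*3496 = 108376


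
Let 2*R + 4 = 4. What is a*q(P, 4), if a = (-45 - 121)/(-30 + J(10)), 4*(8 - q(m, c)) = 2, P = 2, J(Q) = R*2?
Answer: 83/2 ≈ 41.500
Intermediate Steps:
R = 0 (R = -2 + (1/2)*4 = -2 + 2 = 0)
J(Q) = 0 (J(Q) = 0*2 = 0)
q(m, c) = 15/2 (q(m, c) = 8 - 1/4*2 = 8 - 1/2 = 15/2)
a = 83/15 (a = (-45 - 121)/(-30 + 0) = -166/(-30) = -166*(-1/30) = 83/15 ≈ 5.5333)
a*q(P, 4) = (83/15)*(15/2) = 83/2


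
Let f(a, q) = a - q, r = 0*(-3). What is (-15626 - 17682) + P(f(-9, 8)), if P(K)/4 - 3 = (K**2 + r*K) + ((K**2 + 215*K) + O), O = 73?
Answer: -45312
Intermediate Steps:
r = 0
P(K) = 304 + 8*K**2 + 860*K (P(K) = 12 + 4*((K**2 + 0*K) + ((K**2 + 215*K) + 73)) = 12 + 4*((K**2 + 0) + (73 + K**2 + 215*K)) = 12 + 4*(K**2 + (73 + K**2 + 215*K)) = 12 + 4*(73 + 2*K**2 + 215*K) = 12 + (292 + 8*K**2 + 860*K) = 304 + 8*K**2 + 860*K)
(-15626 - 17682) + P(f(-9, 8)) = (-15626 - 17682) + (304 + 8*(-9 - 1*8)**2 + 860*(-9 - 1*8)) = -33308 + (304 + 8*(-9 - 8)**2 + 860*(-9 - 8)) = -33308 + (304 + 8*(-17)**2 + 860*(-17)) = -33308 + (304 + 8*289 - 14620) = -33308 + (304 + 2312 - 14620) = -33308 - 12004 = -45312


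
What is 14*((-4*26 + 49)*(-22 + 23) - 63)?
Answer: -1652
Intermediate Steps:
14*((-4*26 + 49)*(-22 + 23) - 63) = 14*((-104 + 49)*1 - 63) = 14*(-55*1 - 63) = 14*(-55 - 63) = 14*(-118) = -1652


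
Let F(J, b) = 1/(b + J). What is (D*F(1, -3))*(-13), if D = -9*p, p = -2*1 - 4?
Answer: 351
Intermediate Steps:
p = -6 (p = -2 - 4 = -6)
F(J, b) = 1/(J + b)
D = 54 (D = -9*(-6) = 54)
(D*F(1, -3))*(-13) = (54/(1 - 3))*(-13) = (54/(-2))*(-13) = (54*(-½))*(-13) = -27*(-13) = 351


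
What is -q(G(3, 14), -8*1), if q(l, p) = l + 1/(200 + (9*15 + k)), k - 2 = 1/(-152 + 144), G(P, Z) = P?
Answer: -8093/2695 ≈ -3.0030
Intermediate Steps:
k = 15/8 (k = 2 + 1/(-152 + 144) = 2 + 1/(-8) = 2 - ⅛ = 15/8 ≈ 1.8750)
q(l, p) = 8/2695 + l (q(l, p) = l + 1/(200 + (9*15 + 15/8)) = l + 1/(200 + (135 + 15/8)) = l + 1/(200 + 1095/8) = l + 1/(2695/8) = l + 8/2695 = 8/2695 + l)
-q(G(3, 14), -8*1) = -(8/2695 + 3) = -1*8093/2695 = -8093/2695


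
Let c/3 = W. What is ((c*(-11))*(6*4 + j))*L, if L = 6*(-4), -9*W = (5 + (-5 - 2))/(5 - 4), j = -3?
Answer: 3696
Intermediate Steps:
W = 2/9 (W = -(5 + (-5 - 2))/(9*(5 - 4)) = -(5 - 7)/(9*1) = -(-2)/9 = -⅑*(-2) = 2/9 ≈ 0.22222)
c = ⅔ (c = 3*(2/9) = ⅔ ≈ 0.66667)
L = -24
((c*(-11))*(6*4 + j))*L = (((⅔)*(-11))*(6*4 - 3))*(-24) = -22*(24 - 3)/3*(-24) = -22/3*21*(-24) = -154*(-24) = 3696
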